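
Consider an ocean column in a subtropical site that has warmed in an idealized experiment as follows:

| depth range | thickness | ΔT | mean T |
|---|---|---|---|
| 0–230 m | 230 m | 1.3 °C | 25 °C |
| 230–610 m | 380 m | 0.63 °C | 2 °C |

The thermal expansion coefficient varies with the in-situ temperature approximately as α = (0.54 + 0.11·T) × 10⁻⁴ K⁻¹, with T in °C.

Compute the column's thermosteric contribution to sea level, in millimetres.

about 117 mm

Layer 1: α = (0.54 + 0.11×25)×10⁻⁴ = 3.29×10⁻⁴ K⁻¹
Layer 2: α = (0.54 + 0.11×2)×10⁻⁴ = 0.76×10⁻⁴ K⁻¹
3.29×10⁻⁴ × 1.3 × 230 = 0.098371 m
Layer 2: 380 × 0.63 × 0.76×10⁻⁴ = 0.0181944 m
Δh = 0.098371 + 0.0181944 = 0.1165654 m ≈ 117 mm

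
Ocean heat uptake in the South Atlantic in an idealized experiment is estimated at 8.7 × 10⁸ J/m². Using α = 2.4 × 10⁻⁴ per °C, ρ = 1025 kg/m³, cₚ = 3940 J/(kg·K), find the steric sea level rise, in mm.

Δh = αQ/(ρcₚ) = 2.4×10⁻⁴ × 8.7×10⁸ / (1025 × 3940) ≈ 0.051702 m

about 51.7 mm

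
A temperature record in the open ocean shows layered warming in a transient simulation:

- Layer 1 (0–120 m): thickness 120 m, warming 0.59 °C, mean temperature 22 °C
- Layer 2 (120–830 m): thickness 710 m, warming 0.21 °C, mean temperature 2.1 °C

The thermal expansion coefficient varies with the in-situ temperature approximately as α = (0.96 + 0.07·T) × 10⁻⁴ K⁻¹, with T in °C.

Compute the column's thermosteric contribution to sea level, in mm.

Δh ≈ 34.2 mm

Layer 1: α = (0.96 + 0.07×22)×10⁻⁴ = 2.5×10⁻⁴ K⁻¹
Layer 2: α = (0.96 + 0.07×2.1)×10⁻⁴ = 1.107×10⁻⁴ K⁻¹
Layer 1: 2.5×10⁻⁴ × 120 × 0.59 = 0.01770 m
710 × 1.107×10⁻⁴ × 0.21 = 0.01650537 m
Δh = 0.01770 + 0.01650537 = 0.03420537 m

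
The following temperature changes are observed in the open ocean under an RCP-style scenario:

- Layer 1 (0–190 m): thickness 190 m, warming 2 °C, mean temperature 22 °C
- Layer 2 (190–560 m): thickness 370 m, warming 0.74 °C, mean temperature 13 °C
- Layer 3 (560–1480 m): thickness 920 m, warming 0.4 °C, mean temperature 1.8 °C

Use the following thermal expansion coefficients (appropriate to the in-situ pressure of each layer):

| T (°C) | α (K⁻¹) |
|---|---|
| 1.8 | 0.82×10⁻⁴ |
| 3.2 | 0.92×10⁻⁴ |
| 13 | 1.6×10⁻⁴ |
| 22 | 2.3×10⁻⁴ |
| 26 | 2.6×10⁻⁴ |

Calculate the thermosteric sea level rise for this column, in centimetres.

Δh ≈ 16 cm

Layer 1 at 22 °C → α = 2.3×10⁻⁴ K⁻¹
Layer 2 at 13 °C → α = 1.6×10⁻⁴ K⁻¹
Layer 3 at 1.8 °C → α = 0.82×10⁻⁴ K⁻¹
0–190 m: 190 × 2 × 2.3×10⁻⁴ = 0.08740 m
1.6×10⁻⁴ × 370 × 0.74 = 0.043808 m
Layer 3: 0.4 × 920 × 0.82×10⁻⁴ = 0.030176 m
Δh = 0.08740 + 0.043808 + 0.030176 = 0.161384 m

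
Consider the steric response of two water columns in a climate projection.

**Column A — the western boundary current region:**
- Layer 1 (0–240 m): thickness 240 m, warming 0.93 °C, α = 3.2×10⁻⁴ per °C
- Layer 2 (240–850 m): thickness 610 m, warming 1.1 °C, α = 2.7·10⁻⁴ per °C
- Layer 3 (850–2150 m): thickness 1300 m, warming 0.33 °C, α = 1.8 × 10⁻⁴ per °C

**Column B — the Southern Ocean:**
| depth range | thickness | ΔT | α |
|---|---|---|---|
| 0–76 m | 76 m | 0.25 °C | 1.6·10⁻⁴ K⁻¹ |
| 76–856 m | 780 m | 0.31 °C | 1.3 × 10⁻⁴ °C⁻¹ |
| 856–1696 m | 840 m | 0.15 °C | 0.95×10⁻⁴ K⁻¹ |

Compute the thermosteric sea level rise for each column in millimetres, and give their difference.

A 3.2×10⁻⁴ × 0.93 × 240 = 0.071424 m
A 240–850 m: 1.1 × 2.7×10⁻⁴ × 610 = 0.18117 m
A 850–2150 m: 1.8×10⁻⁴ × 0.33 × 1300 = 0.07722 m
A total: 0.329814 m
B Layer 1: 0.25 × 1.6×10⁻⁴ × 76 = 0.00304 m
B Layer 2: 780 × 0.31 × 1.3×10⁻⁴ = 0.031434 m
B 856–1696 m: 0.15 × 840 × 0.95×10⁻⁴ = 0.01197 m
B total: 0.046444 m
Difference: 0.329814 − 0.046444 = 0.28337 m

Δh_A ≈ 330 mm, Δh_B ≈ 46.4 mm; difference ≈ 283 mm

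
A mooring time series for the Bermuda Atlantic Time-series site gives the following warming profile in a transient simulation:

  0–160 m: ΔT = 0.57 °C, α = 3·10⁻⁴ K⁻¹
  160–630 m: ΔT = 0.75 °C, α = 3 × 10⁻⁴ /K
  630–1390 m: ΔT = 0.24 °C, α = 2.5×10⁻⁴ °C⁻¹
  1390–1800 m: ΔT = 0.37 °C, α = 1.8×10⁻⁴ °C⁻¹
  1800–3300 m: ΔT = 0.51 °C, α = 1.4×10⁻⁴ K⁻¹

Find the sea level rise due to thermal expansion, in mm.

0–160 m: 0.57 × 160 × 3×10⁻⁴ = 0.02736 m
Layer 2: 0.75 × 470 × 3×10⁻⁴ = 0.10575 m
Layer 3: 760 × 2.5×10⁻⁴ × 0.24 = 0.04560 m
1390–1800 m: 410 × 1.8×10⁻⁴ × 0.37 = 0.027306 m
1.4×10⁻⁴ × 1500 × 0.51 = 0.10710 m
Δh = 0.02736 + 0.10575 + 0.04560 + 0.027306 + 0.10710 = 0.313116 m

Δh = 313 mm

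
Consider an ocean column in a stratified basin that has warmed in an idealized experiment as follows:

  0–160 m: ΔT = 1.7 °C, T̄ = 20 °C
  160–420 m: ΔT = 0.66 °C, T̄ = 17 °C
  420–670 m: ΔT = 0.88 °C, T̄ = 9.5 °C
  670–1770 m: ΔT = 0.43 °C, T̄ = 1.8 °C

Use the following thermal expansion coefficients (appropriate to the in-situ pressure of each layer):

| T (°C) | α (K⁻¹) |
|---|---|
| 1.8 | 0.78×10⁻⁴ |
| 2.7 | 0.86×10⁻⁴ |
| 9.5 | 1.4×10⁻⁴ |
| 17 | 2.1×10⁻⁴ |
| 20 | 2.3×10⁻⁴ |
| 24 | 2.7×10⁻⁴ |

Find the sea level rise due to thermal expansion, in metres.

Layer 1 at 20 °C → α = 2.3×10⁻⁴ K⁻¹
Layer 2 at 17 °C → α = 2.1×10⁻⁴ K⁻¹
Layer 3 at 9.5 °C → α = 1.4×10⁻⁴ K⁻¹
Layer 4 at 1.8 °C → α = 0.78×10⁻⁴ K⁻¹
1.7 × 2.3×10⁻⁴ × 160 = 0.06256 m
Layer 2: 260 × 2.1×10⁻⁴ × 0.66 = 0.036036 m
420–670 m: 250 × 1.4×10⁻⁴ × 0.88 = 0.03080 m
Layer 4: 1100 × 0.78×10⁻⁴ × 0.43 = 0.036894 m
Δh = 0.06256 + 0.036036 + 0.03080 + 0.036894 = 0.16629 m

Δh ≈ 0.17 m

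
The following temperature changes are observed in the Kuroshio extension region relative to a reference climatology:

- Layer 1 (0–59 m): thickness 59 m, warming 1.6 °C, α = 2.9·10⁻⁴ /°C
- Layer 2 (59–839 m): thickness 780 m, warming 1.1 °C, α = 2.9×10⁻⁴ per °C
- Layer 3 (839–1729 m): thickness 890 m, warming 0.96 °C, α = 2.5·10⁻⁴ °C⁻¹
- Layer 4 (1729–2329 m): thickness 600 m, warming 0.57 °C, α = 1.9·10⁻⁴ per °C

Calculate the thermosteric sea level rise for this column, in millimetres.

550 mm

Layer 1: 1.6 × 2.9×10⁻⁴ × 59 = 0.027376 m
2.9×10⁻⁴ × 780 × 1.1 = 0.24882 m
2.5×10⁻⁴ × 0.96 × 890 = 0.21360 m
1.9×10⁻⁴ × 0.57 × 600 = 0.06498 m
Δh = 0.027376 + 0.24882 + 0.21360 + 0.06498 = 0.554776 m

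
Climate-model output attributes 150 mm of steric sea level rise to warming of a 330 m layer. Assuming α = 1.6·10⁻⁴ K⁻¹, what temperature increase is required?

about 2.84 °C

ΔT = Δh/(αH) = 0.15 / (1.6×10⁻⁴ × 330) ≈ 2.841 °C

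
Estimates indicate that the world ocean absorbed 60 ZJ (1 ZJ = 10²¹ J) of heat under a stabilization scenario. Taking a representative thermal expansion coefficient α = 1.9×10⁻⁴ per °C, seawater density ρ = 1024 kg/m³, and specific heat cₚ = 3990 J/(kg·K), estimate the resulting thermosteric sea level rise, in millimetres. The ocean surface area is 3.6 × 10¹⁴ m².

7.8 mm of thermosteric rise

Per unit area: Q = 60×10²¹ / (3.6×10¹⁴) ≈ 1.667×10⁸ J/m²
Δh = αQ/(ρcₚ) = 1.9×10⁻⁴ × 1.667×10⁸ / (1024 × 3990) ≈ 0.007752 m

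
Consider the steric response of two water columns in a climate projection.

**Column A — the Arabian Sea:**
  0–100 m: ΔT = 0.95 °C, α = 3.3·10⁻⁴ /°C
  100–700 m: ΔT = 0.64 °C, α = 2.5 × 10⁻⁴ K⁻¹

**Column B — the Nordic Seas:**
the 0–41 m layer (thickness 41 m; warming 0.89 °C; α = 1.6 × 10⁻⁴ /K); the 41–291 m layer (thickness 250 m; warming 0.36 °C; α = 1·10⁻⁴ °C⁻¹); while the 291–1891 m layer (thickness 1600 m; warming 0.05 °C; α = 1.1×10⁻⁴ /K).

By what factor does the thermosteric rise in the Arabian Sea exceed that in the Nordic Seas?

A Layer 1: 0.95 × 100 × 3.3×10⁻⁴ = 0.03135 m
A Layer 2: 2.5×10⁻⁴ × 600 × 0.64 = 0.09600 m
A total: 0.12735 m
B 0–41 m: 0.89 × 1.6×10⁻⁴ × 41 = 0.0058384 m
B 41–291 m: 0.36 × 250 × 1×10⁻⁴ = 0.00900 m
B 1600 × 1.1×10⁻⁴ × 0.05 = 0.00880 m
B total: 0.0236384 m
Ratio: 0.12735 / 0.0236384 ≈ 5.387

≈ 5.4×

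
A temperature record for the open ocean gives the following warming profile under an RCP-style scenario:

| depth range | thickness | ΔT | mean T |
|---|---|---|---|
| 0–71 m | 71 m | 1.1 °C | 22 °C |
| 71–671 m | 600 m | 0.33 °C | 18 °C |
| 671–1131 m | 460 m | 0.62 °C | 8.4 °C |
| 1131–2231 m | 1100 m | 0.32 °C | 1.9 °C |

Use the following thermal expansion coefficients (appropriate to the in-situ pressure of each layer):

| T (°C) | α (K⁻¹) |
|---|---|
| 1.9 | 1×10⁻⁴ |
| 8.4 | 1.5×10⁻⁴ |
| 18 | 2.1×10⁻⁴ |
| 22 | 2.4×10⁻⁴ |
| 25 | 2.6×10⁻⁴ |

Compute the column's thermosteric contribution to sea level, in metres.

about 0.14 m

Layer 1 at 22 °C → α = 2.4×10⁻⁴ K⁻¹
Layer 2 at 18 °C → α = 2.1×10⁻⁴ K⁻¹
Layer 3 at 8.4 °C → α = 1.5×10⁻⁴ K⁻¹
Layer 4 at 1.9 °C → α = 1×10⁻⁴ K⁻¹
0–71 m: 2.4×10⁻⁴ × 1.1 × 71 = 0.018744 m
71–671 m: 600 × 2.1×10⁻⁴ × 0.33 = 0.04158 m
460 × 1.5×10⁻⁴ × 0.62 = 0.04278 m
1100 × 0.32 × 1×10⁻⁴ = 0.03520 m
Δh = 0.018744 + 0.04158 + 0.04278 + 0.03520 = 0.138304 m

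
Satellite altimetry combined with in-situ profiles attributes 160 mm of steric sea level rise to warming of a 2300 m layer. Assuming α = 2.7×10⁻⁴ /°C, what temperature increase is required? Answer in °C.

ΔT = Δh/(αH) = 0.16 / (2.7×10⁻⁴ × 2300) ≈ 0.2576 °C

ΔT ≈ 0.258 °C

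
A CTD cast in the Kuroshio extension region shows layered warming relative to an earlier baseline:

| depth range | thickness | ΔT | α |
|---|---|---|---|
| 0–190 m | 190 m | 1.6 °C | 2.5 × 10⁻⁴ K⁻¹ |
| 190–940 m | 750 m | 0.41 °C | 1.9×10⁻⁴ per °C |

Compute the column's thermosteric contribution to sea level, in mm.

Δh = 134 mm

0–190 m: 2.5×10⁻⁴ × 190 × 1.6 = 0.07600 m
750 × 1.9×10⁻⁴ × 0.41 = 0.058425 m
Δh = 0.07600 + 0.058425 = 0.134425 m ≈ 134 mm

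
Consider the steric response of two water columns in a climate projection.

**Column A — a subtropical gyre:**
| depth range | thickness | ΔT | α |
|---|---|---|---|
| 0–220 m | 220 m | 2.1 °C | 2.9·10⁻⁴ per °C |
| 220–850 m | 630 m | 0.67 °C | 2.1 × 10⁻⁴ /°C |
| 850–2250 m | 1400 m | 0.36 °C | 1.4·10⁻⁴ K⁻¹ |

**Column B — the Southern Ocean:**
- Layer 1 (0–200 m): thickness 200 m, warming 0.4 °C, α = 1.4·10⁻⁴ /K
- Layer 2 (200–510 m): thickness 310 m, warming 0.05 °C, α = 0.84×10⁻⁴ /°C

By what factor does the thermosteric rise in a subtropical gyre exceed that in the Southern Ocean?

A 2.1 × 2.9×10⁻⁴ × 220 = 0.13398 m
A 220–850 m: 2.1×10⁻⁴ × 0.67 × 630 = 0.088641 m
A 850–2250 m: 0.36 × 1.4×10⁻⁴ × 1400 = 0.07056 m
A total: 0.293181 m
B 0–200 m: 1.4×10⁻⁴ × 0.4 × 200 = 0.01120 m
B 0.05 × 0.84×10⁻⁴ × 310 = 0.001302 m
B total: 0.012502 m
Ratio: 0.293181 / 0.012502 ≈ 23.45

≈ 23×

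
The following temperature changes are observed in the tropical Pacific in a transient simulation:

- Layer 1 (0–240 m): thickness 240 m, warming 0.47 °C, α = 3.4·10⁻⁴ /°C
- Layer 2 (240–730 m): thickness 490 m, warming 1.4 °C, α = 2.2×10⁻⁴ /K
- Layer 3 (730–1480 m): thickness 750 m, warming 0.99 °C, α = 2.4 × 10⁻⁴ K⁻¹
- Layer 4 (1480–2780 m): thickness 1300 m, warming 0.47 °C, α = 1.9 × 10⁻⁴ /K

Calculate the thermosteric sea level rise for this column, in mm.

Δh = 484 mm

0–240 m: 240 × 0.47 × 3.4×10⁻⁴ = 0.038352 m
2.2×10⁻⁴ × 490 × 1.4 = 0.15092 m
730–1480 m: 750 × 0.99 × 2.4×10⁻⁴ = 0.17820 m
Layer 4: 0.47 × 1300 × 1.9×10⁻⁴ = 0.11609 m
Δh = 0.038352 + 0.15092 + 0.17820 + 0.11609 = 0.483562 m ≈ 484 mm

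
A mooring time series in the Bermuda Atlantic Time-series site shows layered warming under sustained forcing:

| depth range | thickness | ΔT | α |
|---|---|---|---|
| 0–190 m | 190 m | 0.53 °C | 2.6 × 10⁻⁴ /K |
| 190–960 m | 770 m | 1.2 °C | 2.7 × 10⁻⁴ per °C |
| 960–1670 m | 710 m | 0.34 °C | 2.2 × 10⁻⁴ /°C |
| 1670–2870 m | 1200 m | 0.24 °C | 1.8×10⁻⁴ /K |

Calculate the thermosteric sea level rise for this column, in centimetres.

0–190 m: 2.6×10⁻⁴ × 190 × 0.53 = 0.026182 m
1.2 × 2.7×10⁻⁴ × 770 = 0.24948 m
960–1670 m: 710 × 0.34 × 2.2×10⁻⁴ = 0.053108 m
1670–2870 m: 1.8×10⁻⁴ × 1200 × 0.24 = 0.05184 m
Δh = 0.026182 + 0.24948 + 0.053108 + 0.05184 = 0.38061 m

38 cm of thermosteric rise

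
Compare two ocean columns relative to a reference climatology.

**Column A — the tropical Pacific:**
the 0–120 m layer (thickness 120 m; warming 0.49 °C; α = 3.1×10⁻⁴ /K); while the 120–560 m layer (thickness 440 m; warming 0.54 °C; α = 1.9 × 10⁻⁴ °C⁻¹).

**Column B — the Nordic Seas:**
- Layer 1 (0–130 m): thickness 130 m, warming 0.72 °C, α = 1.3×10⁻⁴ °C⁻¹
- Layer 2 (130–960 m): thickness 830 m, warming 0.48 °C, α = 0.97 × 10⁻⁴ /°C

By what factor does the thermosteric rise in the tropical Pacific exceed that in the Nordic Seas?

≈ 1.25×

A 0–120 m: 3.1×10⁻⁴ × 0.49 × 120 = 0.018228 m
A 0.54 × 1.9×10⁻⁴ × 440 = 0.045144 m
A total: 0.063372 m
B Layer 1: 0.72 × 130 × 1.3×10⁻⁴ = 0.012168 m
B 0.97×10⁻⁴ × 0.48 × 830 = 0.0386448 m
B total: 0.0508128 m
Ratio: 0.063372 / 0.0508128 ≈ 1.247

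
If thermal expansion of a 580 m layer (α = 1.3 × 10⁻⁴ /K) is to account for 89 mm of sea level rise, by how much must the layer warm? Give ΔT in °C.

ΔT = Δh/(αH) = 0.089 / (1.3×10⁻⁴ × 580) ≈ 1.180 °C

1.18 °C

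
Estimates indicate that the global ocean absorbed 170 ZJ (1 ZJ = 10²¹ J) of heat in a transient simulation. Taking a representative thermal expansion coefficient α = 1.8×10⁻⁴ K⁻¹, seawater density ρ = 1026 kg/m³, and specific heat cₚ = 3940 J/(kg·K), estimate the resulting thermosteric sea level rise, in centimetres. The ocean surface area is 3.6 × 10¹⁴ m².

2.10 cm of thermosteric rise

Per unit area: Q = 170×10²¹ / (3.6×10¹⁴) ≈ 4.722×10⁸ J/m²
Δh = αQ/(ρcₚ) = 1.8×10⁻⁴ × 4.722×10⁸ / (1026 × 3940) ≈ 0.021026 m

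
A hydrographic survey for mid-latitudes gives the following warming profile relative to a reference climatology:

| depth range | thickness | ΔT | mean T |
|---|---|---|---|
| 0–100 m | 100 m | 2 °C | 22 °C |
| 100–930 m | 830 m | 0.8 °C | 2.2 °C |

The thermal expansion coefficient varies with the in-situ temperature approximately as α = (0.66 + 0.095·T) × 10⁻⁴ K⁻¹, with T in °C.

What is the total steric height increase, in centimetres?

Δh ≈ 11.3 cm

Layer 1: α = (0.66 + 0.095×22)×10⁻⁴ = 2.75×10⁻⁴ K⁻¹
Layer 2: α = (0.66 + 0.095×2.2)×10⁻⁴ = 0.869×10⁻⁴ K⁻¹
Layer 1: 2.75×10⁻⁴ × 2 × 100 = 0.05500 m
Layer 2: 0.8 × 830 × 0.869×10⁻⁴ = 0.0577016 m
Δh = 0.05500 + 0.0577016 = 0.1127016 m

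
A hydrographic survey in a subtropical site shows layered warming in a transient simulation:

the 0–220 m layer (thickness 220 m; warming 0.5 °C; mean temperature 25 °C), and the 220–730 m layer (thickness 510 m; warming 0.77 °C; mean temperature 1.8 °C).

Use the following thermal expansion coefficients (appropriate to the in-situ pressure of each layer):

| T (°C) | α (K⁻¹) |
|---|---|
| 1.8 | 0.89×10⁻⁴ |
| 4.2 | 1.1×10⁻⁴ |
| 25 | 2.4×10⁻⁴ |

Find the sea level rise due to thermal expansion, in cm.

Δh = 6.14 cm

Layer 1 at 25 °C → α = 2.4×10⁻⁴ K⁻¹
Layer 2 at 1.8 °C → α = 0.89×10⁻⁴ K⁻¹
0–220 m: 2.4×10⁻⁴ × 220 × 0.5 = 0.02640 m
Layer 2: 510 × 0.77 × 0.89×10⁻⁴ = 0.0349503 m
Δh = 0.02640 + 0.0349503 = 0.0613503 m ≈ 6.14 cm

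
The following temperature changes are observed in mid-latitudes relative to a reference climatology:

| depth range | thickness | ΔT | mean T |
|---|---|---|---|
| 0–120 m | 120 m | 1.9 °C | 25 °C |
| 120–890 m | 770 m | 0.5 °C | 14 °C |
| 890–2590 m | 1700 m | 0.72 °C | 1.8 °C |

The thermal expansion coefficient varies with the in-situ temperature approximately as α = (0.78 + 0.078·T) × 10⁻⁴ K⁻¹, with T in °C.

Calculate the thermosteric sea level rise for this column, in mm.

Layer 1: α = (0.78 + 0.078×25)×10⁻⁴ = 2.73×10⁻⁴ K⁻¹
Layer 2: α = (0.78 + 0.078×14)×10⁻⁴ = 1.872×10⁻⁴ K⁻¹
Layer 3: α = (0.78 + 0.078×1.8)×10⁻⁴ = 0.9204×10⁻⁴ K⁻¹
2.73×10⁻⁴ × 1.9 × 120 = 0.062244 m
120–890 m: 770 × 1.872×10⁻⁴ × 0.5 = 0.072072 m
Layer 3: 0.9204×10⁻⁴ × 1700 × 0.72 = 0.11265696 m
Δh = 0.062244 + 0.072072 + 0.11265696 = 0.24697296 m

247 mm of thermosteric rise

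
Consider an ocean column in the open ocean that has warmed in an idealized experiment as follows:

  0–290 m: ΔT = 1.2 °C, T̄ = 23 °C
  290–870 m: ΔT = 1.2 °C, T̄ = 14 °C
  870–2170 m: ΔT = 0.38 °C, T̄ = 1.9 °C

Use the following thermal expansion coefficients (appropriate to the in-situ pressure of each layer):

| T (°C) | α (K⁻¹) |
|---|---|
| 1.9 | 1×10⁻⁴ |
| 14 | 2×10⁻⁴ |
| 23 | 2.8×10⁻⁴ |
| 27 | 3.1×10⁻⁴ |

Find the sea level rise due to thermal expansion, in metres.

Layer 1 at 23 °C → α = 2.8×10⁻⁴ K⁻¹
Layer 2 at 14 °C → α = 2×10⁻⁴ K⁻¹
Layer 3 at 1.9 °C → α = 1×10⁻⁴ K⁻¹
Layer 1: 1.2 × 290 × 2.8×10⁻⁴ = 0.09744 m
290–870 m: 1.2 × 580 × 2×10⁻⁴ = 0.13920 m
0.38 × 1300 × 1×10⁻⁴ = 0.04940 m
Δh = 0.09744 + 0.13920 + 0.04940 = 0.28604 m ≈ 0.286 m

0.286 m of thermosteric rise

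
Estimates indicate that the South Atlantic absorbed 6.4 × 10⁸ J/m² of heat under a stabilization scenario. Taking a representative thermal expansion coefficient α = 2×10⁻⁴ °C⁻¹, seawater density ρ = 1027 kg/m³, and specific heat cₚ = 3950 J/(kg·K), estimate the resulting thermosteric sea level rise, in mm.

Δh = αQ/(ρcₚ) = 2×10⁻⁴ × 6.4×10⁸ / (1027 × 3950) ≈ 0.031553 m

Δh = 31.6 mm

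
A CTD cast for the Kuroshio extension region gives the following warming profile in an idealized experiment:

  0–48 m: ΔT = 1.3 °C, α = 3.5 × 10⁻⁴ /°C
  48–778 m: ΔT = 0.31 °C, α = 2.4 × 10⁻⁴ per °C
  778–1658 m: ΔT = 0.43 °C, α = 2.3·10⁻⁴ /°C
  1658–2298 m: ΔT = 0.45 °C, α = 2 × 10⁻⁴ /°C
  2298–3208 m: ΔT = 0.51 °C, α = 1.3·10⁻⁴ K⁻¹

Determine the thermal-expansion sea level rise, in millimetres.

Δh ≈ 281 mm

0–48 m: 3.5×10⁻⁴ × 48 × 1.3 = 0.02184 m
2.4×10⁻⁴ × 730 × 0.31 = 0.054312 m
Layer 3: 0.43 × 2.3×10⁻⁴ × 880 = 0.087032 m
1658–2298 m: 640 × 0.45 × 2×10⁻⁴ = 0.05760 m
Layer 5: 1.3×10⁻⁴ × 0.51 × 910 = 0.060333 m
Δh = 0.02184 + 0.054312 + 0.087032 + 0.05760 + 0.060333 = 0.281117 m ≈ 281 mm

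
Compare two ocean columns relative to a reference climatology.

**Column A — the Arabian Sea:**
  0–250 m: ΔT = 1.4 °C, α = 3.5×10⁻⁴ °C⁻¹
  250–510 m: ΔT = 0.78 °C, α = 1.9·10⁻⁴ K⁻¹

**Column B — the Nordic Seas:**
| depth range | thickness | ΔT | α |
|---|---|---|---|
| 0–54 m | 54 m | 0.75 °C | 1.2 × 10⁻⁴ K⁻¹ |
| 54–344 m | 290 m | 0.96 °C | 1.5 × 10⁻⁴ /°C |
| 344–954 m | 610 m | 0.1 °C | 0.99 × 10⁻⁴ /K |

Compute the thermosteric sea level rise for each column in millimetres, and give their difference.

A 0–250 m: 3.5×10⁻⁴ × 1.4 × 250 = 0.12250 m
A 0.78 × 1.9×10⁻⁴ × 260 = 0.038532 m
A total: 0.161032 m
B 54 × 0.75 × 1.2×10⁻⁴ = 0.00486 m
B Layer 2: 1.5×10⁻⁴ × 0.96 × 290 = 0.04176 m
B 344–954 m: 0.99×10⁻⁴ × 0.1 × 610 = 0.006039 m
B total: 0.052659 m
Difference: 0.161032 − 0.052659 = 0.108373 m

Δh_A ≈ 160 mm, Δh_B ≈ 53 mm; difference ≈ 110 mm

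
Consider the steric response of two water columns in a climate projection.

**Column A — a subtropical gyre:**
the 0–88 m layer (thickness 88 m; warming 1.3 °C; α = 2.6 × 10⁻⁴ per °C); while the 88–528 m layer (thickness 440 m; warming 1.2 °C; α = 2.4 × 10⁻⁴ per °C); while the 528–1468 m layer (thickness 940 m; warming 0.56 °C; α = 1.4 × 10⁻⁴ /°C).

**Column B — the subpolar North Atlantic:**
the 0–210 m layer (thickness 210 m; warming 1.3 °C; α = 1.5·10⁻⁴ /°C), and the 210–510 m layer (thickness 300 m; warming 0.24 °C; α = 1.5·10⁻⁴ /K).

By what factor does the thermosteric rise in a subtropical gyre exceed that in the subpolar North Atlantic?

≈ 4.4×

A 0–88 m: 2.6×10⁻⁴ × 1.3 × 88 = 0.029744 m
A 1.2 × 440 × 2.4×10⁻⁴ = 0.12672 m
A Layer 3: 0.56 × 1.4×10⁻⁴ × 940 = 0.073696 m
A total: 0.23016 m
B 0–210 m: 210 × 1.5×10⁻⁴ × 1.3 = 0.04095 m
B 210–510 m: 0.24 × 1.5×10⁻⁴ × 300 = 0.01080 m
B total: 0.05175 m
Ratio: 0.23016 / 0.05175 ≈ 4.448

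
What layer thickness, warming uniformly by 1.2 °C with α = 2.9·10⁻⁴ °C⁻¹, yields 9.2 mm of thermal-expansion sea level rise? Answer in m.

26.4 m

H = Δh/(αΔT) = 0.0092 / (2.9×10⁻⁴ × 1.2) ≈ 26.44 m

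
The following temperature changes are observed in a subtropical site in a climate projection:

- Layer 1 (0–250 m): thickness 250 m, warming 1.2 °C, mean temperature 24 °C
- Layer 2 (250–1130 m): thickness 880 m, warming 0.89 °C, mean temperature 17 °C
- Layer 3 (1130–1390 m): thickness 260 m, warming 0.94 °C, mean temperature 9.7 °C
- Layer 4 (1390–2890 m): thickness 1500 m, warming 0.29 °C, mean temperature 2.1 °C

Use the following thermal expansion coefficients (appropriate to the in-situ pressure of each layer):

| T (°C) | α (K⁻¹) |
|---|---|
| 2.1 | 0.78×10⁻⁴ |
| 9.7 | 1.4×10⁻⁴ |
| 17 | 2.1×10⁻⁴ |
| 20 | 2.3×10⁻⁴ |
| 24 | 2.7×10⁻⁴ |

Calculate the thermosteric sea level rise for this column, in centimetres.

Layer 1 at 24 °C → α = 2.7×10⁻⁴ K⁻¹
Layer 2 at 17 °C → α = 2.1×10⁻⁴ K⁻¹
Layer 3 at 9.7 °C → α = 1.4×10⁻⁴ K⁻¹
Layer 4 at 2.1 °C → α = 0.78×10⁻⁴ K⁻¹
Layer 1: 1.2 × 250 × 2.7×10⁻⁴ = 0.08100 m
Layer 2: 0.89 × 2.1×10⁻⁴ × 880 = 0.164472 m
Layer 3: 260 × 1.4×10⁻⁴ × 0.94 = 0.034216 m
1390–2890 m: 1500 × 0.29 × 0.78×10⁻⁴ = 0.03393 m
Δh = 0.08100 + 0.164472 + 0.034216 + 0.03393 = 0.313618 m

about 31.4 cm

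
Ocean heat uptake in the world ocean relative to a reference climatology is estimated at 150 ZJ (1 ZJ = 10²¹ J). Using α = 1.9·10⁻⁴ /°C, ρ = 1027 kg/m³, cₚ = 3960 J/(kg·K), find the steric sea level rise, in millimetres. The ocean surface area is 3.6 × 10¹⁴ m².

19.5 mm of thermosteric rise

Per unit area: Q = 150×10²¹ / (3.6×10¹⁴) ≈ 4.167×10⁸ J/m²
Δh = αQ/(ρcₚ) = 1.9×10⁻⁴ × 4.167×10⁸ / (1027 × 3960) ≈ 0.019468 m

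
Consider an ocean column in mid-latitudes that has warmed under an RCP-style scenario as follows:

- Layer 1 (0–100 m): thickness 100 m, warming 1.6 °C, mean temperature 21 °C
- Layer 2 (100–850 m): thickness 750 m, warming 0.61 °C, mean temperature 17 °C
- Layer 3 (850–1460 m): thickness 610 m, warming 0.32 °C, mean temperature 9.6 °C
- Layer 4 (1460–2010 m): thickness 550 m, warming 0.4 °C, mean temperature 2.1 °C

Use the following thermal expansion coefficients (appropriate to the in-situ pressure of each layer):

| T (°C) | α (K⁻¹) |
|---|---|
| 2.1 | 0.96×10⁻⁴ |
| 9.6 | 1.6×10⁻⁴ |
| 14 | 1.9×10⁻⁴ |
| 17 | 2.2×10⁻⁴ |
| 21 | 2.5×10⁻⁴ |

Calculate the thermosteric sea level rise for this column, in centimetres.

Layer 1 at 21 °C → α = 2.5×10⁻⁴ K⁻¹
Layer 2 at 17 °C → α = 2.2×10⁻⁴ K⁻¹
Layer 3 at 9.6 °C → α = 1.6×10⁻⁴ K⁻¹
Layer 4 at 2.1 °C → α = 0.96×10⁻⁴ K⁻¹
Layer 1: 1.6 × 2.5×10⁻⁴ × 100 = 0.04000 m
2.2×10⁻⁴ × 750 × 0.61 = 0.10065 m
0.32 × 610 × 1.6×10⁻⁴ = 0.031232 m
1460–2010 m: 0.96×10⁻⁴ × 550 × 0.4 = 0.02112 m
Δh = 0.04000 + 0.10065 + 0.031232 + 0.02112 = 0.193002 m

about 19 cm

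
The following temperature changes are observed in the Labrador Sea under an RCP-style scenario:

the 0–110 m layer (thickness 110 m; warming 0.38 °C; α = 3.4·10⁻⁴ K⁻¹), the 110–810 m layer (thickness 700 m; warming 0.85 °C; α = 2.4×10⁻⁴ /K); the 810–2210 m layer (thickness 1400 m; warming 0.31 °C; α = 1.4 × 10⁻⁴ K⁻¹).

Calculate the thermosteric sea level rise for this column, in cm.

about 22 cm

3.4×10⁻⁴ × 110 × 0.38 = 0.014212 m
2.4×10⁻⁴ × 0.85 × 700 = 0.14280 m
810–2210 m: 1400 × 0.31 × 1.4×10⁻⁴ = 0.06076 m
Δh = 0.014212 + 0.14280 + 0.06076 = 0.217772 m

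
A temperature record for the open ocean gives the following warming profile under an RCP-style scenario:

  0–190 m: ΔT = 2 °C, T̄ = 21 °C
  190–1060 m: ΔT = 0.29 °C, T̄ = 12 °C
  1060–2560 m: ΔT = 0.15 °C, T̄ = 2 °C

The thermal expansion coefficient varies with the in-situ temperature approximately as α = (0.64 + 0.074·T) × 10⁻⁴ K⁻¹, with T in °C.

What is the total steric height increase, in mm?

Layer 1: α = (0.64 + 0.074×21)×10⁻⁴ = 2.194×10⁻⁴ K⁻¹
Layer 2: α = (0.64 + 0.074×12)×10⁻⁴ = 1.528×10⁻⁴ K⁻¹
Layer 3: α = (0.64 + 0.074×2)×10⁻⁴ = 0.788×10⁻⁴ K⁻¹
0–190 m: 190 × 2.194×10⁻⁴ × 2 = 0.083372 m
190–1060 m: 870 × 1.528×10⁻⁴ × 0.29 = 0.03855144 m
1500 × 0.788×10⁻⁴ × 0.15 = 0.01773 m
Δh = 0.083372 + 0.03855144 + 0.01773 = 0.13965344 m

140 mm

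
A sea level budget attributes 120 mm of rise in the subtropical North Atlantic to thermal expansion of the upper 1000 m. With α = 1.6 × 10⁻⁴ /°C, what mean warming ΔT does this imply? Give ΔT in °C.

ΔT = Δh/(αH) = 0.12 / (1.6×10⁻⁴ × 1000) = 0.7500 °C

about 0.750 °C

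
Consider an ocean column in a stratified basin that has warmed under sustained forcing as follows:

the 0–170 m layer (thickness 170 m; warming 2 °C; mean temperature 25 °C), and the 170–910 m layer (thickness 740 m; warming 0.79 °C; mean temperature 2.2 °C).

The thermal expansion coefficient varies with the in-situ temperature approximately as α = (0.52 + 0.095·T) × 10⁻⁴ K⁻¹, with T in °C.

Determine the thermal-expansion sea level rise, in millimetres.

Layer 1: α = (0.52 + 0.095×25)×10⁻⁴ = 2.895×10⁻⁴ K⁻¹
Layer 2: α = (0.52 + 0.095×2.2)×10⁻⁴ = 0.729×10⁻⁴ K⁻¹
2.895×10⁻⁴ × 2 × 170 = 0.09843 m
Layer 2: 0.79 × 740 × 0.729×10⁻⁴ = 0.04261734 m
Δh = 0.09843 + 0.04261734 = 0.14104734 m

141 mm of thermosteric rise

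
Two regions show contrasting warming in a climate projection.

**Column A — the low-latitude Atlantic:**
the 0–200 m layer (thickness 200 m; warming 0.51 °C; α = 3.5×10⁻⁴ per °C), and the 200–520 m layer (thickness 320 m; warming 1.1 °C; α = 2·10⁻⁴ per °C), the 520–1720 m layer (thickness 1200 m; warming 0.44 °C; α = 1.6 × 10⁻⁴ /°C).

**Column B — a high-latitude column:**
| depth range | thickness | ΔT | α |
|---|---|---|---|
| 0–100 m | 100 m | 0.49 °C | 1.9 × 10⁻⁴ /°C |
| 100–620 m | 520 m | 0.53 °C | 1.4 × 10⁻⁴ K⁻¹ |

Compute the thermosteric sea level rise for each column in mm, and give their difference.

A 0–200 m: 0.51 × 3.5×10⁻⁴ × 200 = 0.03570 m
A 2×10⁻⁴ × 1.1 × 320 = 0.07040 m
A 520–1720 m: 1200 × 1.6×10⁻⁴ × 0.44 = 0.08448 m
A total: 0.19058 m
B 1.9×10⁻⁴ × 0.49 × 100 = 0.00931 m
B 100–620 m: 520 × 0.53 × 1.4×10⁻⁴ = 0.038584 m
B total: 0.047894 m
Difference: 0.19058 − 0.047894 = 0.142686 m

Δh_A ≈ 190 mm, Δh_B ≈ 48 mm; difference ≈ 140 mm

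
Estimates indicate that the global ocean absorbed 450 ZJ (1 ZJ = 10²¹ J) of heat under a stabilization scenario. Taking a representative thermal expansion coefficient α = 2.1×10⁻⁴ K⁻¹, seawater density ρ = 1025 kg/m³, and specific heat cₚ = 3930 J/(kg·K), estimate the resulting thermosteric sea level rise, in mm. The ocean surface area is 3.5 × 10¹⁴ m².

67.0 mm

Per unit area: Q = 450×10²¹ / (3.5×10¹⁴) ≈ 1.286×10⁹ J/m²
Δh = αQ/(ρcₚ) = 2.1×10⁻⁴ × 1.286×10⁹ / (1025 × 3930) ≈ 0.067042 m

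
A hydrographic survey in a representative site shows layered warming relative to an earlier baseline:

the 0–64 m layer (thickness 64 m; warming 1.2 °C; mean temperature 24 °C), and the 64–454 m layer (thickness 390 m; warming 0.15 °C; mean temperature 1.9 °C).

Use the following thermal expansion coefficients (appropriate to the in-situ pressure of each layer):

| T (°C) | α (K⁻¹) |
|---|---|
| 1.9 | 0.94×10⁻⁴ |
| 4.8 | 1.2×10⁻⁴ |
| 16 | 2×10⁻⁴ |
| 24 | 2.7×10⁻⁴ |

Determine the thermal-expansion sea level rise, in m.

Layer 1 at 24 °C → α = 2.7×10⁻⁴ K⁻¹
Layer 2 at 1.9 °C → α = 0.94×10⁻⁴ K⁻¹
0–64 m: 64 × 2.7×10⁻⁴ × 1.2 = 0.020736 m
Layer 2: 390 × 0.15 × 0.94×10⁻⁴ = 0.005499 m
Δh = 0.020736 + 0.005499 = 0.026235 m ≈ 0.026 m

0.026 m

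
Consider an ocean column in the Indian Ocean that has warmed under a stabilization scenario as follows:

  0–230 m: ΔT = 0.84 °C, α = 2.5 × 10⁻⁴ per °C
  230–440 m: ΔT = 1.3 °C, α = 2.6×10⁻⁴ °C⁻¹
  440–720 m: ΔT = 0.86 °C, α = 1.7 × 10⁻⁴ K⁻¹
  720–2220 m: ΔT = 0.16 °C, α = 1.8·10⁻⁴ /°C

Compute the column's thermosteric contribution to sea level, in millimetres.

200 mm

2.5×10⁻⁴ × 230 × 0.84 = 0.04830 m
230–440 m: 1.3 × 2.6×10⁻⁴ × 210 = 0.07098 m
440–720 m: 280 × 0.86 × 1.7×10⁻⁴ = 0.040936 m
720–2220 m: 1500 × 1.8×10⁻⁴ × 0.16 = 0.04320 m
Δh = 0.04830 + 0.07098 + 0.040936 + 0.04320 = 0.203416 m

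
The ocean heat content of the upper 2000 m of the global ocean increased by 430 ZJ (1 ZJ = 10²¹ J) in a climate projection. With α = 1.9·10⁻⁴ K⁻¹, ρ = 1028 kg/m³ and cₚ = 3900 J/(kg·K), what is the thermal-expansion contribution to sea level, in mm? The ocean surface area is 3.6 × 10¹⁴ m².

57 mm

Per unit area: Q = 430×10²¹ / (3.6×10¹⁴) ≈ 1.194×10⁹ J/m²
Δh = αQ/(ρcₚ) = 1.9×10⁻⁴ × 1.194×10⁹ / (1028 × 3900) ≈ 0.056585 m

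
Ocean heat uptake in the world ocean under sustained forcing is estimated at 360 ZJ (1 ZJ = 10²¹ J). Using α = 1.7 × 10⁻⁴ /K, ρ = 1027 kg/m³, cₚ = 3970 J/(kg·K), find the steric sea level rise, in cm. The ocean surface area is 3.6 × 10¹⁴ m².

Per unit area: Q = 360×10²¹ / (3.6×10¹⁴) = 1×10⁹ J/m²
Δh = αQ/(ρcₚ) = 1.7×10⁻⁴ × 1×10⁹ / (1027 × 3970) ≈ 0.041695 m

Δh = 4.2 cm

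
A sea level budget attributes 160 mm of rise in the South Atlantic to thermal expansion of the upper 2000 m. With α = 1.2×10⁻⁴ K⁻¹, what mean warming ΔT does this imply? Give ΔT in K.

ΔT ≈ 0.667 K

ΔT = Δh/(αH) = 0.16 / (1.2×10⁻⁴ × 2000) ≈ 0.6667 K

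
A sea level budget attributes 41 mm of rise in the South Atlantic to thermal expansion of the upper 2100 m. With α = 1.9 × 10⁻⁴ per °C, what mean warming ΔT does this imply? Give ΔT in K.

0.103 K

ΔT = Δh/(αH) = 0.041 / (1.9×10⁻⁴ × 2100) ≈ 0.1028 K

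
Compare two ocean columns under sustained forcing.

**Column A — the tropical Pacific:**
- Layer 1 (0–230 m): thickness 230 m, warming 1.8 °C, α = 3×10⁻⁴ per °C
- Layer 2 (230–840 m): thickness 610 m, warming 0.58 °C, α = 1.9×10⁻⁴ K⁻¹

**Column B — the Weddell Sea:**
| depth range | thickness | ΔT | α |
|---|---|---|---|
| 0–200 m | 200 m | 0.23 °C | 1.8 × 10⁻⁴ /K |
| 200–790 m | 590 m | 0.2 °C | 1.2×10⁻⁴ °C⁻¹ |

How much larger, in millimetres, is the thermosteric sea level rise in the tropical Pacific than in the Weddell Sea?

A 3×10⁻⁴ × 230 × 1.8 = 0.12420 m
A 610 × 0.58 × 1.9×10⁻⁴ = 0.067222 m
A total: 0.191422 m
B Layer 1: 0.23 × 1.8×10⁻⁴ × 200 = 0.00828 m
B Layer 2: 1.2×10⁻⁴ × 590 × 0.2 = 0.01416 m
B total: 0.02244 m
Difference: 0.191422 − 0.02244 = 0.168982 m

Δh_A − Δh_B ≈ 169 mm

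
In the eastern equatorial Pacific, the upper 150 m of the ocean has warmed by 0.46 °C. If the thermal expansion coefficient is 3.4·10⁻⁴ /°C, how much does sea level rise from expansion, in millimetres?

23.5 mm

Δh = αΔT·H = 3.4×10⁻⁴ × 0.46 × 150 = 0.02346 m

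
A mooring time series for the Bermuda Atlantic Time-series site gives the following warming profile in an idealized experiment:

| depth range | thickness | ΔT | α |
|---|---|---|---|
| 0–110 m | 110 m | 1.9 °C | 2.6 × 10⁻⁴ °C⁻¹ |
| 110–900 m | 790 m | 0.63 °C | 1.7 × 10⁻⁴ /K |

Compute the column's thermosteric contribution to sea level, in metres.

0–110 m: 1.9 × 2.6×10⁻⁴ × 110 = 0.05434 m
110–900 m: 790 × 0.63 × 1.7×10⁻⁴ = 0.084609 m
Δh = 0.05434 + 0.084609 = 0.138949 m

Δh = 0.139 m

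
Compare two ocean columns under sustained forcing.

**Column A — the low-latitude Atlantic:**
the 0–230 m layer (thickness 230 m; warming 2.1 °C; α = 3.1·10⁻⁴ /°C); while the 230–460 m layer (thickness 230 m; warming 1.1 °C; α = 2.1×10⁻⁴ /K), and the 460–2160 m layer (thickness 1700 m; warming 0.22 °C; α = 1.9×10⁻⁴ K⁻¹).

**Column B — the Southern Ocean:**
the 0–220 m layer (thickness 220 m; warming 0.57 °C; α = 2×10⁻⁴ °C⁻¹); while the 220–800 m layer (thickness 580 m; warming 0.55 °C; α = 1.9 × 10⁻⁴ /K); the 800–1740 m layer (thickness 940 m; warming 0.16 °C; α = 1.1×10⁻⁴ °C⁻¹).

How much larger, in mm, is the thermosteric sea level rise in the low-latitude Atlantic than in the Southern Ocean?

A Layer 1: 2.1 × 230 × 3.1×10⁻⁴ = 0.14973 m
A 230–460 m: 2.1×10⁻⁴ × 1.1 × 230 = 0.05313 m
A 1700 × 0.22 × 1.9×10⁻⁴ = 0.07106 m
A total: 0.27392 m
B 0–220 m: 220 × 0.57 × 2×10⁻⁴ = 0.02508 m
B Layer 2: 0.55 × 580 × 1.9×10⁻⁴ = 0.06061 m
B Layer 3: 0.16 × 1.1×10⁻⁴ × 940 = 0.016544 m
B total: 0.102234 m
Difference: 0.27392 − 0.102234 = 0.171686 m

172 mm larger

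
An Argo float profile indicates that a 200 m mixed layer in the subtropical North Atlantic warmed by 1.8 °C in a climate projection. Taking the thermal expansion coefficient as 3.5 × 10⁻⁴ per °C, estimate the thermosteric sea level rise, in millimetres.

Δh = αΔT·H = 3.5×10⁻⁴ × 1.8 × 200 = 0.12600 m

126 mm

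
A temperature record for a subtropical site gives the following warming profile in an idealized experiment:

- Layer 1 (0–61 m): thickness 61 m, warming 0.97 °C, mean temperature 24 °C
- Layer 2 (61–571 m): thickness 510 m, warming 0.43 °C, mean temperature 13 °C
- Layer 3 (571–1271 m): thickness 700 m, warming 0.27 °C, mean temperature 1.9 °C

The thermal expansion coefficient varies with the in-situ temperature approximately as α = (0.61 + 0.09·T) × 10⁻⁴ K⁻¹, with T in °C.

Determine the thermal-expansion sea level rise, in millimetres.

about 70.2 mm

Layer 1: α = (0.61 + 0.09×24)×10⁻⁴ = 2.77×10⁻⁴ K⁻¹
Layer 2: α = (0.61 + 0.09×13)×10⁻⁴ = 1.78×10⁻⁴ K⁻¹
Layer 3: α = (0.61 + 0.09×1.9)×10⁻⁴ = 0.781×10⁻⁴ K⁻¹
2.77×10⁻⁴ × 61 × 0.97 = 0.01639009 m
61–571 m: 510 × 1.78×10⁻⁴ × 0.43 = 0.0390354 m
571–1271 m: 0.27 × 700 × 0.781×10⁻⁴ = 0.0147609 m
Δh = 0.01639009 + 0.0390354 + 0.0147609 = 0.07018639 m ≈ 70.2 mm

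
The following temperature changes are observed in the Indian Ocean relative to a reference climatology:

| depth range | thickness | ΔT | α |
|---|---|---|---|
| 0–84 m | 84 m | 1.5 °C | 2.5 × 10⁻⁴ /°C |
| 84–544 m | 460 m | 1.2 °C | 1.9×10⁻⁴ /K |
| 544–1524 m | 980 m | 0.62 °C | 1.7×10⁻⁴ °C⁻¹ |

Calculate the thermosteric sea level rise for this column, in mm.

240 mm

Layer 1: 2.5×10⁻⁴ × 84 × 1.5 = 0.03150 m
460 × 1.2 × 1.9×10⁻⁴ = 0.10488 m
0.62 × 1.7×10⁻⁴ × 980 = 0.103292 m
Δh = 0.03150 + 0.10488 + 0.103292 = 0.239672 m ≈ 240 mm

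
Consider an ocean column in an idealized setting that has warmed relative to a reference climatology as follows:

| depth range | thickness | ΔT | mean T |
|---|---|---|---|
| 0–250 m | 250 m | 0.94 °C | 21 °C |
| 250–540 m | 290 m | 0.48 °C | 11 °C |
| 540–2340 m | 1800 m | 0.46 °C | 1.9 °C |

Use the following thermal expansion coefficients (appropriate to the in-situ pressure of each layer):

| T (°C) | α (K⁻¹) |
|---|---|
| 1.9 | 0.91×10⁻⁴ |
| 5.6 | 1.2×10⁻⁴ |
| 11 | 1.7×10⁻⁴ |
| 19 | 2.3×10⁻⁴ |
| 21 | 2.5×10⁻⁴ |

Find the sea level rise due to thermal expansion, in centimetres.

Δh ≈ 15.8 cm

Layer 1 at 21 °C → α = 2.5×10⁻⁴ K⁻¹
Layer 2 at 11 °C → α = 1.7×10⁻⁴ K⁻¹
Layer 3 at 1.9 °C → α = 0.91×10⁻⁴ K⁻¹
0–250 m: 0.94 × 2.5×10⁻⁴ × 250 = 0.05875 m
Layer 2: 290 × 0.48 × 1.7×10⁻⁴ = 0.023664 m
0.46 × 0.91×10⁻⁴ × 1800 = 0.075348 m
Δh = 0.05875 + 0.023664 + 0.075348 = 0.157762 m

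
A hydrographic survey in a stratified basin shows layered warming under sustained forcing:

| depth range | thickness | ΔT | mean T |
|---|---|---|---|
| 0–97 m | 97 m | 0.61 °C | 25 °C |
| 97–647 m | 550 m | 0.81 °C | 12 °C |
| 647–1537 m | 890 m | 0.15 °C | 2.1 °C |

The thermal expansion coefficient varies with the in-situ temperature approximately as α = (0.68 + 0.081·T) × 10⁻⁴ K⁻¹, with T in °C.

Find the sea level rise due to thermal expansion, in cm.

Layer 1: α = (0.68 + 0.081×25)×10⁻⁴ = 2.705×10⁻⁴ K⁻¹
Layer 2: α = (0.68 + 0.081×12)×10⁻⁴ = 1.652×10⁻⁴ K⁻¹
Layer 3: α = (0.68 + 0.081×2.1)×10⁻⁴ = 0.8501×10⁻⁴ K⁻¹
2.705×10⁻⁴ × 0.61 × 97 = 0.016005485 m
550 × 0.81 × 1.652×10⁻⁴ = 0.0735966 m
890 × 0.8501×10⁻⁴ × 0.15 = 0.011348835 m
Δh = 0.016005485 + 0.0735966 + 0.011348835 = 0.10095092 m

about 10 cm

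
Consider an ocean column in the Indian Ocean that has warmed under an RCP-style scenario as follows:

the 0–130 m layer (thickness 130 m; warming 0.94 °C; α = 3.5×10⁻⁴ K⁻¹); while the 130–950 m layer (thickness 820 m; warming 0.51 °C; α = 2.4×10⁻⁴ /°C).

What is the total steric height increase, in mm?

3.5×10⁻⁴ × 0.94 × 130 = 0.04277 m
820 × 2.4×10⁻⁴ × 0.51 = 0.100368 m
Δh = 0.04277 + 0.100368 = 0.143138 m

Δh ≈ 140 mm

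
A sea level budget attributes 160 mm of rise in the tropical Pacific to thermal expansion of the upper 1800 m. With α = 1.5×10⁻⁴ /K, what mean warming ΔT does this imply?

ΔT = Δh/(αH) = 0.16 / (1.5×10⁻⁴ × 1800) ≈ 0.5926 °C

0.593 °C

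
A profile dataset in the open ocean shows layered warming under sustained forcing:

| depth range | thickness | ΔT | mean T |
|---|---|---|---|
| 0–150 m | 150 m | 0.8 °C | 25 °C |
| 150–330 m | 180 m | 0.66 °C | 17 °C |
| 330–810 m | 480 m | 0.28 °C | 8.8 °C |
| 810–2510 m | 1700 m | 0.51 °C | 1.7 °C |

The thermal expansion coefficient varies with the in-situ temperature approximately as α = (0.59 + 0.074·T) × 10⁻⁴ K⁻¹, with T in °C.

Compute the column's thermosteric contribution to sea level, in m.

Layer 1: α = (0.59 + 0.074×25)×10⁻⁴ = 2.44×10⁻⁴ K⁻¹
Layer 2: α = (0.59 + 0.074×17)×10⁻⁴ = 1.848×10⁻⁴ K⁻¹
Layer 3: α = (0.59 + 0.074×8.8)×10⁻⁴ = 1.2412×10⁻⁴ K⁻¹
Layer 4: α = (0.59 + 0.074×1.7)×10⁻⁴ = 0.7158×10⁻⁴ K⁻¹
150 × 2.44×10⁻⁴ × 0.8 = 0.02928 m
0.66 × 1.848×10⁻⁴ × 180 = 0.02195424 m
Layer 3: 1.2412×10⁻⁴ × 0.28 × 480 = 0.016681728 m
1700 × 0.7158×10⁻⁴ × 0.51 = 0.06205986 m
Δh = 0.02928 + 0.02195424 + 0.016681728 + 0.06205986 = 0.129975828 m

0.13 m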